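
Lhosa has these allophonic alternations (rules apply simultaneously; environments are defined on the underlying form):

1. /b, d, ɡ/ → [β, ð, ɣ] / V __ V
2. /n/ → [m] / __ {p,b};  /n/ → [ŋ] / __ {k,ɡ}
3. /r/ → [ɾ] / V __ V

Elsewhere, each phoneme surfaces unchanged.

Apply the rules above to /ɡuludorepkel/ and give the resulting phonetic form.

[ɡuluðoɾepkel]

/ɡ/ (word-initial): rule 1 targets it, but not between two vowels → unchanged [ɡ].
/u/ stays [u].
/l/ (between /u/ and /u/) is unaffected → [l].
/u/ (between /l/ and /d/) is unaffected → [u].
/d/ (between /u/ and /o/): between two vowels, so rule 1 applies → [ð].
/o/ (between /d/ and /r/) is unaffected → [o].
Rule 3 applies to /r/ (between /o/ and /e/: between two vowels) → [ɾ].
/e/ — not in any rule's target class → [e].
/p/ (between /e/ and /k/) is unaffected → [p].
/k/ (between /p/ and /e/): no rule targets it → [k].
/e/ (between /k/ and /l/) is unaffected → [e].
/l/ (word-final) is unaffected → [l].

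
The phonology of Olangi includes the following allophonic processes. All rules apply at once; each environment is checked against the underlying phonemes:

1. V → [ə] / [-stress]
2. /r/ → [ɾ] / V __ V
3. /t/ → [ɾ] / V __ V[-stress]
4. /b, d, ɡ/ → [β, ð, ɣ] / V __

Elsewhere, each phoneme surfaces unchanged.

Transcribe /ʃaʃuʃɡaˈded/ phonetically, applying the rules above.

[ʃəʃəʃɡəˈðeð]

/a/ meets the environment for rule 1 (in an unstressed syllable) → [ə].
/u/ — between /ʃ/ and /ʃ/, in an unstressed syllable — surfaces as [ə] (rule 1).
/ɡ/ (between /ʃ/ and /a/) fails the environment for rule 4, so it stays [ɡ].
/a/ (between /ɡ/ and /d/) occurs in an unstressed syllable → [ə] by rule 1.
/d/ meets the environment for rule 4 (immediately after a vowel) → [ð].
/e/ — between /d/ and /d/; rule 1 does not apply here → [e].
Rule 4 applies to /d/ (word-final: immediately after a vowel) → [ð].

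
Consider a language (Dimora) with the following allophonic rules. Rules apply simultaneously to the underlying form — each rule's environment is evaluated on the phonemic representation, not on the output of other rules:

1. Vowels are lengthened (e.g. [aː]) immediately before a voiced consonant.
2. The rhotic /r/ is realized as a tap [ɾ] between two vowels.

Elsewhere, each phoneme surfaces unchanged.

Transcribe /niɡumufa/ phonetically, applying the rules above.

Rule 1 applies to /i/ (between /n/ and /ɡ/: before a voiced consonant) → [iː].
/u/ (between /ɡ/ and /m/) occurs before a voiced consonant → [uː] by rule 1.
/u/ (between /m/ and /f/): rule 1 targets it, but not before a voiced consonant → unchanged [u].
/a/ (word-final) is in the target of rule 1 but the environment (before a voiced consonant) is not met → [a].

[niːɡuːmufa]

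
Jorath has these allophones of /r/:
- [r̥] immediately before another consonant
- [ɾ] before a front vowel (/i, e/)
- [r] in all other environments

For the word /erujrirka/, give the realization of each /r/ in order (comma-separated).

Occurrence 1 (position 2): no conditioning environment matches → elsewhere allophone [r].
Occurrence 2 (position 5): before a front vowel (/i, e/) → [ɾ].
Occurrence 3 (position 7): immediately before another consonant → [r̥].

[r], [ɾ], [r̥]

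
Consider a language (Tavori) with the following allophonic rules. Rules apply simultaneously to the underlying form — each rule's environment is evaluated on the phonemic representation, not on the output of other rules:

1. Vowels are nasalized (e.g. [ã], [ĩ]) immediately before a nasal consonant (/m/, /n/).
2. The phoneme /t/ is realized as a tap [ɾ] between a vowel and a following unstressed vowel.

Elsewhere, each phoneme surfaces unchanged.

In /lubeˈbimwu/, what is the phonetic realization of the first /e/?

/e/ (between /b/ and /b/): rule 1 targets it, but not before a nasal consonant → unchanged [e].

[e]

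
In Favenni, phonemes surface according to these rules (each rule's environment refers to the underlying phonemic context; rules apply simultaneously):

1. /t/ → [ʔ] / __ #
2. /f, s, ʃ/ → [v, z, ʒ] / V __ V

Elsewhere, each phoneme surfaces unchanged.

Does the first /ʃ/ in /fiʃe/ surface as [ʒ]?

Yes

/ʃ/ (between /i/ and /e/): between two vowels, so rule 2 applies → [ʒ].
The actual realization is [ʒ], which matches [ʒ].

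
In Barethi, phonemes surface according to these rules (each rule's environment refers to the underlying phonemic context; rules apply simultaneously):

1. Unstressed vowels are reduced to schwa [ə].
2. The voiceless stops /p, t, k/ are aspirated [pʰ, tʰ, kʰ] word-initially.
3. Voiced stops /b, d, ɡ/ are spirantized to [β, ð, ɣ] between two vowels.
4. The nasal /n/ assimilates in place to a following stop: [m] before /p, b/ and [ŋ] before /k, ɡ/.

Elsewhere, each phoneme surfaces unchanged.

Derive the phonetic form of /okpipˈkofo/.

[əkpəpˈkofə]

Rule 1 applies to /o/ (word-initial: in an unstressed syllable) → [ə].
/k/ (between /o/ and /p/): rule 2 targets it, but not word-initially → unchanged [k].
/p/ (between /k/ and /i/): rule 2 targets it, but not word-initially → unchanged [p].
/i/ (between /p/ and /p/): in an unstressed syllable, so rule 1 applies → [ə].
/p/ — between /i/ and /k/; rule 2 does not apply here → [p].
/k/ — between /p/ and /o/; rule 2 does not apply here → [k].
/o/ (between /k/ and /f/): rule 1 targets it, but not in an unstressed syllable → unchanged [o].
/o/ (word-final) occurs in an unstressed syllable → [ə] by rule 1.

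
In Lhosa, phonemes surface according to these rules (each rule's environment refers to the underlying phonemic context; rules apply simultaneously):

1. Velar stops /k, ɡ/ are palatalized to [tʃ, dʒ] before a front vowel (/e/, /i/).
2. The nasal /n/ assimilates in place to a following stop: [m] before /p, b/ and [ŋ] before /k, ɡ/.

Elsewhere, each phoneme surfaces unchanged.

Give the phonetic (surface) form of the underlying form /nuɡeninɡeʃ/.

[nudʒeniŋdʒeʃ]

/n/ (word-initial) is in the target of rule 2 but the environment (before a labial or velar stop) is not met → [n].
/u/ (between /n/ and /ɡ/) is unaffected → [u].
/ɡ/ (between /u/ and /e/) occurs before a front vowel → [dʒ] by rule 1.
/e/ stays [e].
/n/ — between /e/ and /i/; rule 2 does not apply here → [n].
/i/ (between /n/ and /n/) is unaffected → [i].
/n/ — between /i/ and /ɡ/, before a labial or velar stop — surfaces as [ŋ] (rule 2).
/ɡ/ (between /n/ and /e/): before a front vowel, so rule 1 applies → [dʒ].
/e/ (between /ɡ/ and /ʃ/): no rule targets it → [e].
/ʃ/ (word-final): no rule targets it → [ʃ].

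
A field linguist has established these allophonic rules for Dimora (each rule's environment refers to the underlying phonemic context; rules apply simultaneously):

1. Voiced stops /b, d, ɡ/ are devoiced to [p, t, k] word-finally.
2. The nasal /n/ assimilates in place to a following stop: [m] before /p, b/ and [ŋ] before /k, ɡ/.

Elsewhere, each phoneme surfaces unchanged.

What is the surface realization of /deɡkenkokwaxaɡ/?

/d/ (word-initial) fails the environment for rule 1, so it stays [d].
/e/ — not in any rule's target class → [e].
/ɡ/ (between /e/ and /k/) is in the target of rule 1 but the environment (word-finally) is not met → [ɡ].
/k/ stays [k].
/e/ (between /k/ and /n/): no rule targets it → [e].
Rule 2 applies to /n/ (between /e/ and /k/: before a labial or velar stop) → [ŋ].
/k/ stays [k].
/o/ (between /k/ and /k/) is unaffected → [o].
/k/ — not in any rule's target class → [k].
/w/ (between /k/ and /a/) is unaffected → [w].
/a/ — not in any rule's target class → [a].
/x/ stays [x].
/a/ — not in any rule's target class → [a].
Rule 1 applies to /ɡ/ (word-final: word-finally) → [k].

[deɡkeŋkokwaxak]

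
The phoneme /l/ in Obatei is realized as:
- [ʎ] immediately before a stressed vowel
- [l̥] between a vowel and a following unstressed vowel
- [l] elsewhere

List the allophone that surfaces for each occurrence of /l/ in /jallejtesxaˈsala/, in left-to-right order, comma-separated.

[l], [l], [l̥]

Occurrence 1 (position 3): no conditioning environment matches → elsewhere allophone [l].
Occurrence 2 (position 4): no conditioning environment matches → elsewhere allophone [l].
Occurrence 3 (position 14): between a vowel and a following unstressed vowel → [l̥].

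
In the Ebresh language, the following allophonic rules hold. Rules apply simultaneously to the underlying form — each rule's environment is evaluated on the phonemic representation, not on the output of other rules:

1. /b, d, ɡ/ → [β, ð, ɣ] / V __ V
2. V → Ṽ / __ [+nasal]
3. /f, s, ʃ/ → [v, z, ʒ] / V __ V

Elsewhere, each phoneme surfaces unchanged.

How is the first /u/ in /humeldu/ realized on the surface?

Rule 2 applies to /u/ (between /h/ and /m/: before a nasal consonant) → [ũ].

[ũ]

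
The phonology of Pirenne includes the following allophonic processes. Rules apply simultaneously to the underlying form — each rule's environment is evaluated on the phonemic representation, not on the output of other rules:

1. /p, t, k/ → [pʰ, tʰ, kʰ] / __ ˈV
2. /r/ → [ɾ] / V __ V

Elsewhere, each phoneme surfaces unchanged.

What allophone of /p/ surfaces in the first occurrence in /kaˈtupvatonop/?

[p]

/p/ (between /u/ and /v/) fails the environment for rule 1, so it stays [p].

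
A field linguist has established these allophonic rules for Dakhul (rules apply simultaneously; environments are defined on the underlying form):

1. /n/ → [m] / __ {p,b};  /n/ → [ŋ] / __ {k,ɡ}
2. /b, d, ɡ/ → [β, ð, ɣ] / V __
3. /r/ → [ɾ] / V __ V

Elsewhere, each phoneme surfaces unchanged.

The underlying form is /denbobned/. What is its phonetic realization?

[demboβneð]

/d/ (word-initial) fails the environment for rule 2, so it stays [d].
/e/ stays [e].
/n/ (between /e/ and /b/) occurs before a labial or velar stop → [m] by rule 1.
/b/ (between /n/ and /o/) fails the environment for rule 2, so it stays [b].
/o/ stays [o].
/b/ meets the environment for rule 2 (immediately after a vowel) → [β].
/n/ (between /b/ and /e/) is in the target of rule 1 but the environment (before a labial or velar stop) is not met → [n].
/e/ stays [e].
Rule 2 applies to /d/ (word-final: immediately after a vowel) → [ð].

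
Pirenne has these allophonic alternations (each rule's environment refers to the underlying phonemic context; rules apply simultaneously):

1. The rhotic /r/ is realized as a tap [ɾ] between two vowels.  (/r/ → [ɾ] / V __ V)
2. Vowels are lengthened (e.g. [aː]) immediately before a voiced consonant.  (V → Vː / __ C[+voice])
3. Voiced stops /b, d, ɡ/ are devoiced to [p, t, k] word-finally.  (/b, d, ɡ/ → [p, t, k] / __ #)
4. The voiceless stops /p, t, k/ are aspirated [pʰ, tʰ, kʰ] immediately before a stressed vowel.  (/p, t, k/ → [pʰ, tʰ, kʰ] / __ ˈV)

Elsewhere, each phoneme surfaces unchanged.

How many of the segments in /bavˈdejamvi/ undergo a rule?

Segments that undergo a rule: /a/ → [aː] (rule 2); /e/ → [eː] (rule 2); /a/ → [aː] (rule 2).
All other segments surface unchanged.

3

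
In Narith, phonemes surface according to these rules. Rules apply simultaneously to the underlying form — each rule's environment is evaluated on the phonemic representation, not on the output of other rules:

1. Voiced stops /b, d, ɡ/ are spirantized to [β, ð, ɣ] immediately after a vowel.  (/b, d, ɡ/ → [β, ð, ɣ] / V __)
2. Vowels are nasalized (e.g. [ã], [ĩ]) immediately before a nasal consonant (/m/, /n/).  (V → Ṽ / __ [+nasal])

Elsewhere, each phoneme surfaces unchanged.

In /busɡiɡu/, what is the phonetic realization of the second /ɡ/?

[ɣ]

/ɡ/ (between /i/ and /u/): immediately after a vowel, so rule 1 applies → [ɣ].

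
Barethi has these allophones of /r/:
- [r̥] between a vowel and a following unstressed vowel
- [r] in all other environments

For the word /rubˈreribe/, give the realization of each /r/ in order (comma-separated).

[r], [r], [r̥]

Occurrence 1 (position 1): no conditioning environment matches → elsewhere allophone [r].
Occurrence 2 (position 4): no conditioning environment matches → elsewhere allophone [r].
Occurrence 3 (position 6): between a vowel and a following unstressed vowel → [r̥].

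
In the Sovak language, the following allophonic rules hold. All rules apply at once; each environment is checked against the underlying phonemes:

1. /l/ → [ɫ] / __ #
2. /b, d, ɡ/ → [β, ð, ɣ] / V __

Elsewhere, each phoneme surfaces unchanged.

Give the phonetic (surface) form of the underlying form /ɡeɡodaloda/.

[ɡeɣoðaloða]

/ɡ/ (word-initial) is in the target of rule 2 but the environment (immediately after a vowel) is not met → [ɡ].
/e/ (between /ɡ/ and /ɡ/): no rule targets it → [e].
/ɡ/ (between /e/ and /o/) occurs immediately after a vowel → [ɣ] by rule 2.
/o/ — not in any rule's target class → [o].
/d/ meets the environment for rule 2 (immediately after a vowel) → [ð].
/a/ — not in any rule's target class → [a].
/l/ (between /a/ and /o/): rule 1 targets it, but not word-finally → unchanged [l].
/o/ (between /l/ and /d/): no rule targets it → [o].
Rule 2 applies to /d/ (between /o/ and /a/: immediately after a vowel) → [ð].
/a/ — not in any rule's target class → [a].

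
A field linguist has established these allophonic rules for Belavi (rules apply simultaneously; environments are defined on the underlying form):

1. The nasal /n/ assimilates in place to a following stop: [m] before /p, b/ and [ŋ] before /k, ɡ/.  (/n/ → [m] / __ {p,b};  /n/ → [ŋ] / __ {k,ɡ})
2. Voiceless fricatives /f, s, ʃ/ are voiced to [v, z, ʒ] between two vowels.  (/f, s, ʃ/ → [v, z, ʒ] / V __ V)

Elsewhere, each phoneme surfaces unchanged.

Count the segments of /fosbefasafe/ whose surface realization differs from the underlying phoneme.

3

Segments that undergo a rule: /f/ → [v] (rule 2); /s/ → [z] (rule 2); /f/ → [v] (rule 2).
All other segments surface unchanged.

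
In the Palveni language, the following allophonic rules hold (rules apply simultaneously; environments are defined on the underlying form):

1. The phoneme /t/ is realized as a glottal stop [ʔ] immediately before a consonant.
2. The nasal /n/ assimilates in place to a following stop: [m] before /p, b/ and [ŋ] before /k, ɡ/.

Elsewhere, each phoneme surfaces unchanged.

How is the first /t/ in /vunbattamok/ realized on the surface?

/t/ meets the environment for rule 1 (immediately before a consonant) → [ʔ].

[ʔ]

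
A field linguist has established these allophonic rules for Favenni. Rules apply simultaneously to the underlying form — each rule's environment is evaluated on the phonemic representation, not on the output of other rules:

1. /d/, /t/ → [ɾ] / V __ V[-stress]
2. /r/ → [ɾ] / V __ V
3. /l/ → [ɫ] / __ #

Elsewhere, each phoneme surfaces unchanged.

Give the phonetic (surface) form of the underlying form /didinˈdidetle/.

/d/ (word-initial): rule 1 targets it, but not between a vowel and a following unstressed vowel → unchanged [d].
/d/ meets the environment for rule 1 (between a vowel and a following unstressed vowel) → [ɾ].
/d/ — between /n/ and /i/; rule 1 does not apply here → [d].
/d/ (between /i/ and /e/): between a vowel and a following unstressed vowel, so rule 1 applies → [ɾ].
/t/ — between /e/ and /l/; rule 1 does not apply here → [t].
/l/ (between /t/ and /e/) is in the target of rule 3 but the environment (word-finally) is not met → [l].

[diɾinˈdiɾetle]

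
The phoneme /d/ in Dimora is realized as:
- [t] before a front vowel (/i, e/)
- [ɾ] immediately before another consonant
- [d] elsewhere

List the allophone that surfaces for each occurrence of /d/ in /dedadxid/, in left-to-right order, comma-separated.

Occurrence 1 (position 1): before a front vowel (/i, e/) → [t].
Occurrence 2 (position 3): no conditioning environment matches → elsewhere allophone [d].
Occurrence 3 (position 5): immediately before another consonant → [ɾ].
Occurrence 4 (position 8): no conditioning environment matches → elsewhere allophone [d].

[t], [d], [ɾ], [d]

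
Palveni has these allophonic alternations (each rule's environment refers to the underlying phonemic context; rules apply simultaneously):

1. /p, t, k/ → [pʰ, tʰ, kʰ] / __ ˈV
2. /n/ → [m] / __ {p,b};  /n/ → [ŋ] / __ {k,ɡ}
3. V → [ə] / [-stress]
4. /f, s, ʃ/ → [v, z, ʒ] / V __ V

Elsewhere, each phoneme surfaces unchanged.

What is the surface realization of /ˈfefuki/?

[ˈfevəkə]

/f/ — word-initial; rule 4 does not apply here → [f].
/e/ (between /f/ and /f/): rule 3 targets it, but not in an unstressed syllable → unchanged [e].
/f/ — between /e/ and /u/, between two vowels — surfaces as [v] (rule 4).
/u/ (between /f/ and /k/) occurs in an unstressed syllable → [ə] by rule 3.
/k/ (between /u/ and /i/) is in the target of rule 1 but the environment (immediately before a stressed vowel) is not met → [k].
/i/ — word-final, in an unstressed syllable — surfaces as [ə] (rule 3).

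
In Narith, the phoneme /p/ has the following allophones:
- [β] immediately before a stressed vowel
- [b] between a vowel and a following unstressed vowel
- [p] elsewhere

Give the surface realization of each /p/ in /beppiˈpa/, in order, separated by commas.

Occurrence 1 (position 3): no conditioning environment matches → elsewhere allophone [p].
Occurrence 2 (position 4): no conditioning environment matches → elsewhere allophone [p].
Occurrence 3 (position 6): immediately before a stressed vowel → [β].

[p], [p], [β]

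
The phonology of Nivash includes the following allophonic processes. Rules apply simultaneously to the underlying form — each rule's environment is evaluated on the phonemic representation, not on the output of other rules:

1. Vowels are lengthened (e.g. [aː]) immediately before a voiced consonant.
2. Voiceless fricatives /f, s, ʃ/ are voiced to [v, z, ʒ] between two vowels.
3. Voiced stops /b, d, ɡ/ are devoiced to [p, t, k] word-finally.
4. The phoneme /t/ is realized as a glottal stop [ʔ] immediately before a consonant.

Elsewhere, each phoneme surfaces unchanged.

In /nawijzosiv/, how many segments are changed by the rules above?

Segments that undergo a rule: /a/ → [aː] (rule 1); /i/ → [iː] (rule 1); /s/ → [z] (rule 2); /i/ → [iː] (rule 1).
All other segments surface unchanged.

4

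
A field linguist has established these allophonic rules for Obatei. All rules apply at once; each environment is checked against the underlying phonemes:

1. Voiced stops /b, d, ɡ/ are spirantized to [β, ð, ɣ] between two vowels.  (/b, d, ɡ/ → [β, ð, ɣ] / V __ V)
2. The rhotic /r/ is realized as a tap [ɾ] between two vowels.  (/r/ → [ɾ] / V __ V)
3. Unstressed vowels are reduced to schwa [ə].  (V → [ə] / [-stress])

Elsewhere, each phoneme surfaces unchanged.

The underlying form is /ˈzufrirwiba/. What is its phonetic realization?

[ˈzufrərwəβə]

/u/ — between /z/ and /f/; rule 3 does not apply here → [u].
/r/ (between /f/ and /i/): rule 2 targets it, but not between two vowels → unchanged [r].
/i/ (between /r/ and /r/): in an unstressed syllable, so rule 3 applies → [ə].
/r/ (between /i/ and /w/): rule 2 targets it, but not between two vowels → unchanged [r].
/i/ (between /w/ and /b/): in an unstressed syllable, so rule 3 applies → [ə].
/b/ (between /i/ and /a/): between two vowels, so rule 1 applies → [β].
/a/ (word-final) occurs in an unstressed syllable → [ə] by rule 3.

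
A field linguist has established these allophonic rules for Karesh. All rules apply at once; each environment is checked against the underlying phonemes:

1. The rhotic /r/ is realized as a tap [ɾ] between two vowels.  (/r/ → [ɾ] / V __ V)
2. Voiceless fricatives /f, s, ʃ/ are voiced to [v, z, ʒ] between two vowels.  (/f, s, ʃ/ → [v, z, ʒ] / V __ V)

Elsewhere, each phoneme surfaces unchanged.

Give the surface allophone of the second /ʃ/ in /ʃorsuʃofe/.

Rule 2 applies to /ʃ/ (between /u/ and /o/: between two vowels) → [ʒ].

[ʒ]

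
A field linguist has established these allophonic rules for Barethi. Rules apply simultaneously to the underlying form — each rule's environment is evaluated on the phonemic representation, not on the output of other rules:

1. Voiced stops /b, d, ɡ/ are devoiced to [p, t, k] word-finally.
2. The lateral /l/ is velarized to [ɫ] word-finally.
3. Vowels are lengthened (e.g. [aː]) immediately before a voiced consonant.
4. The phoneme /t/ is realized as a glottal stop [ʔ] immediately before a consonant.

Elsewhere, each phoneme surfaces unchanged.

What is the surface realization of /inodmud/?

Rule 3 applies to /i/ (word-initial: before a voiced consonant) → [iː].
/n/ (between /i/ and /o/): no rule targets it → [n].
/o/ (between /n/ and /d/): before a voiced consonant, so rule 3 applies → [oː].
/d/ — between /o/ and /m/; rule 1 does not apply here → [d].
/m/ (between /d/ and /u/): no rule targets it → [m].
/u/ (between /m/ and /d/): before a voiced consonant, so rule 3 applies → [uː].
Rule 1 applies to /d/ (word-final: word-finally) → [t].

[iːnoːdmuːt]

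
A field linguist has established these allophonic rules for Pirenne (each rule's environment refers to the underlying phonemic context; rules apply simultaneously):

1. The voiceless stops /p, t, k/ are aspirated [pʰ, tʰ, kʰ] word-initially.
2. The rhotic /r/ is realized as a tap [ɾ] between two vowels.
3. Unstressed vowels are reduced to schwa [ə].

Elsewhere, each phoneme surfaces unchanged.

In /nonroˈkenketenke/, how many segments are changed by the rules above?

5

Segments that undergo a rule: /o/ → [ə] (rule 3); /o/ → [ə] (rule 3); /e/ → [ə] (rule 3); /e/ → [ə] (rule 3); /e/ → [ə] (rule 3).
All other segments surface unchanged.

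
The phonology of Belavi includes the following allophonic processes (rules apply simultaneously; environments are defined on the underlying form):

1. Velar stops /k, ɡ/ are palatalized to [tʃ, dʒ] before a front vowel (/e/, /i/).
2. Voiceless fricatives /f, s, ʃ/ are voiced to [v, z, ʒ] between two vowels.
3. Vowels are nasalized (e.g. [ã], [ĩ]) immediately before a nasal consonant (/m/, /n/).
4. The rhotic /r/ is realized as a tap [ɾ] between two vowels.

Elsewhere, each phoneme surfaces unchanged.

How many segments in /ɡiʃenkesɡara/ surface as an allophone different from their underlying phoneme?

Segments that undergo a rule: /ɡ/ → [dʒ] (rule 1); /ʃ/ → [ʒ] (rule 2); /e/ → [ẽ] (rule 3); /k/ → [tʃ] (rule 1); /r/ → [ɾ] (rule 4).
All other segments surface unchanged.

5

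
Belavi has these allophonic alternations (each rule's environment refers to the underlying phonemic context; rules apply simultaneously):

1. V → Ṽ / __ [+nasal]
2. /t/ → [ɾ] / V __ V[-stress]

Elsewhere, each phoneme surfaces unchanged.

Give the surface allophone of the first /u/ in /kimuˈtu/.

[u]

/u/ — between /m/ and /t/; rule 1 does not apply here → [u].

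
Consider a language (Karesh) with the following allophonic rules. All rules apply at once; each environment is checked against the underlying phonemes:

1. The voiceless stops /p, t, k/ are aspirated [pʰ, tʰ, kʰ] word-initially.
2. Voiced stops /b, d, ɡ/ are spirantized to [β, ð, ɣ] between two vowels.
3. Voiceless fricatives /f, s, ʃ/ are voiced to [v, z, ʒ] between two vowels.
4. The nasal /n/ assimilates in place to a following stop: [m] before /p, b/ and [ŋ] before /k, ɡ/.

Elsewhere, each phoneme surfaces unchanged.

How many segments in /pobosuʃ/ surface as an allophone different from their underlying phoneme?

Segments that undergo a rule: /p/ → [pʰ] (rule 1); /b/ → [β] (rule 2); /s/ → [z] (rule 3).
All other segments surface unchanged.

3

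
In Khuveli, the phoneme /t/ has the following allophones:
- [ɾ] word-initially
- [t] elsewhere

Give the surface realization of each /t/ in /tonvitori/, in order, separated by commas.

[ɾ], [t]

Occurrence 1 (position 1): word-initially → [ɾ].
Occurrence 2 (position 6): no conditioning environment matches → elsewhere allophone [t].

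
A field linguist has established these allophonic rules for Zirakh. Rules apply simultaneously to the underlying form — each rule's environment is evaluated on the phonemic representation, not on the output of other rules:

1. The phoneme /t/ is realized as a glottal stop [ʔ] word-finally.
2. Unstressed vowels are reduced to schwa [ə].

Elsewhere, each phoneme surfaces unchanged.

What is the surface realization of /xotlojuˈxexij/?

/x/ (word-initial) is unaffected → [x].
/o/ (between /x/ and /t/): in an unstressed syllable, so rule 2 applies → [ə].
/t/ (between /o/ and /l/) is in the target of rule 1 but the environment (word-finally) is not met → [t].
/l/ (between /t/ and /o/): no rule targets it → [l].
/o/ (between /l/ and /j/) occurs in an unstressed syllable → [ə] by rule 2.
/j/ — not in any rule's target class → [j].
Rule 2 applies to /u/ (between /j/ and /x/: in an unstressed syllable) → [ə].
/x/ (between /u/ and /e/) is unaffected → [x].
/e/ (between /x/ and /x/) is in the target of rule 2 but the environment (in an unstressed syllable) is not met → [e].
/x/ stays [x].
/i/ (between /x/ and /j/) occurs in an unstressed syllable → [ə] by rule 2.
/j/ — not in any rule's target class → [j].

[xətləjəˈxexəj]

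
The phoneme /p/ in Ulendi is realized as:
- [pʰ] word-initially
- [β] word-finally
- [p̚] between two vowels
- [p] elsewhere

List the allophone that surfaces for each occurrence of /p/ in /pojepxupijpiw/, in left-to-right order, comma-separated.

Occurrence 1 (position 1): word-initially → [pʰ].
Occurrence 2 (position 5): no conditioning environment matches → elsewhere allophone [p].
Occurrence 3 (position 8): between two vowels → [p̚].
Occurrence 4 (position 11): no conditioning environment matches → elsewhere allophone [p].

[pʰ], [p], [p̚], [p]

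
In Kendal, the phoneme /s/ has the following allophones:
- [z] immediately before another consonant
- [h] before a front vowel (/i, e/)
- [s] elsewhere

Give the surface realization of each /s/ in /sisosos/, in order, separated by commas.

[h], [s], [s], [s]

Occurrence 1 (position 1): before a front vowel (/i, e/) → [h].
Occurrence 2 (position 3): no conditioning environment matches → elsewhere allophone [s].
Occurrence 3 (position 5): no conditioning environment matches → elsewhere allophone [s].
Occurrence 4 (position 7): no conditioning environment matches → elsewhere allophone [s].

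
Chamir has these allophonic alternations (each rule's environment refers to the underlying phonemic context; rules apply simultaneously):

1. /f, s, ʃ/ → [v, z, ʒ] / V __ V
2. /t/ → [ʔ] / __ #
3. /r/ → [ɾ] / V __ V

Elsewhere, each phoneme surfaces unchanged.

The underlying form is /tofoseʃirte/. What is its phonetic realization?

/t/ — word-initial; rule 2 does not apply here → [t].
/o/ — not in any rule's target class → [o].
/f/ (between /o/ and /o/) occurs between two vowels → [v] by rule 1.
/o/ stays [o].
/s/ (between /o/ and /e/) occurs between two vowels → [z] by rule 1.
/e/ (between /s/ and /ʃ/) is unaffected → [e].
/ʃ/ meets the environment for rule 1 (between two vowels) → [ʒ].
/i/ (between /ʃ/ and /r/): no rule targets it → [i].
/r/ — between /i/ and /t/; rule 3 does not apply here → [r].
/t/ (between /r/ and /e/) fails the environment for rule 2, so it stays [t].
/e/ (word-final): no rule targets it → [e].

[tovozeʒirte]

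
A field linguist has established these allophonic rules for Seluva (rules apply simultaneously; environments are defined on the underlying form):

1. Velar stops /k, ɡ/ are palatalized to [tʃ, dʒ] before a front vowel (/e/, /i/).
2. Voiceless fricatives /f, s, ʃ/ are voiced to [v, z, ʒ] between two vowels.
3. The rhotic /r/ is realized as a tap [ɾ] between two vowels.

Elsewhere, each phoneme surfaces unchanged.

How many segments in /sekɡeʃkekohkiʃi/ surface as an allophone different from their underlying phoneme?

4

Segments that undergo a rule: /ɡ/ → [dʒ] (rule 1); /k/ → [tʃ] (rule 1); /k/ → [tʃ] (rule 1); /ʃ/ → [ʒ] (rule 2).
All other segments surface unchanged.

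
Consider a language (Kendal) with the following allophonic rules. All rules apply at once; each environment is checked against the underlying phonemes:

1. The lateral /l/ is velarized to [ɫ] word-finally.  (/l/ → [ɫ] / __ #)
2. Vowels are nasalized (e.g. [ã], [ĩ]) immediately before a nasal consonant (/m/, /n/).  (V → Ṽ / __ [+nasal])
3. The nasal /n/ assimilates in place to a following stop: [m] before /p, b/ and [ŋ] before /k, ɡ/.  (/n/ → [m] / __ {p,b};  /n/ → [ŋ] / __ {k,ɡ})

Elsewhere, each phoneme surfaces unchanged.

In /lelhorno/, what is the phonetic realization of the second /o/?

/o/ (word-final) fails the environment for rule 2, so it stays [o].

[o]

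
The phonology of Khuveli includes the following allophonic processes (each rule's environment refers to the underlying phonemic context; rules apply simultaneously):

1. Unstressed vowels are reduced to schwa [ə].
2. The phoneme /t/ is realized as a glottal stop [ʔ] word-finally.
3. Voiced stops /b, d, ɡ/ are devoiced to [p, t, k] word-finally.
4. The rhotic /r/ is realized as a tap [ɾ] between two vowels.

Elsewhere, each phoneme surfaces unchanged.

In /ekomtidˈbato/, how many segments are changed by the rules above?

4

Segments that undergo a rule: /e/ → [ə] (rule 1); /o/ → [ə] (rule 1); /i/ → [ə] (rule 1); /o/ → [ə] (rule 1).
All other segments surface unchanged.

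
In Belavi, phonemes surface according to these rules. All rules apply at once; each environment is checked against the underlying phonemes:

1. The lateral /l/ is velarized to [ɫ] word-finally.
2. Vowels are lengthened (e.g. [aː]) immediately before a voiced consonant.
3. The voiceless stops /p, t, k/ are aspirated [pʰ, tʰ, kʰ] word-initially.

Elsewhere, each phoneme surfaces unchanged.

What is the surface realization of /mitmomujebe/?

[mitmoːmuːjeːbe]

/m/ (word-initial): no rule targets it → [m].
/i/ (between /m/ and /t/): rule 2 targets it, but not before a voiced consonant → unchanged [i].
/t/ (between /i/ and /m/) fails the environment for rule 3, so it stays [t].
/m/ — not in any rule's target class → [m].
/o/ — between /m/ and /m/, before a voiced consonant — surfaces as [oː] (rule 2).
/m/ — not in any rule's target class → [m].
/u/ (between /m/ and /j/): before a voiced consonant, so rule 2 applies → [uː].
/j/ — not in any rule's target class → [j].
/e/ (between /j/ and /b/) occurs before a voiced consonant → [eː] by rule 2.
/b/ (between /e/ and /e/) is unaffected → [b].
/e/ (word-final) is in the target of rule 2 but the environment (before a voiced consonant) is not met → [e].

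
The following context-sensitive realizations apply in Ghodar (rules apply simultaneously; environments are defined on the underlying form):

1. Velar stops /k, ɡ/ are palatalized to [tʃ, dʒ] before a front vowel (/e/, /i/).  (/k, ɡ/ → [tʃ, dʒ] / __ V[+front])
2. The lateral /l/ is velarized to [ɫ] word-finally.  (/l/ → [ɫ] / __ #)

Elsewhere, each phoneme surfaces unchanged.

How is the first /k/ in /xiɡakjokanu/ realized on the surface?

/k/ (between /a/ and /j/): rule 1 targets it, but not before a front vowel → unchanged [k].

[k]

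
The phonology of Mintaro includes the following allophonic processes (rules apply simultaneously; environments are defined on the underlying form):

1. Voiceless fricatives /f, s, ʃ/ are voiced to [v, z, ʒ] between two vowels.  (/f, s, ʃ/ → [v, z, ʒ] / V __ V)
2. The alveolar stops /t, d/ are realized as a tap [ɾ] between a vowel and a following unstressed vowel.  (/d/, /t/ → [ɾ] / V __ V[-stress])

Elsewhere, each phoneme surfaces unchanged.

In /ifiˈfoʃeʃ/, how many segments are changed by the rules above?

3

Segments that undergo a rule: /f/ → [v] (rule 1); /f/ → [v] (rule 1); /ʃ/ → [ʒ] (rule 1).
All other segments surface unchanged.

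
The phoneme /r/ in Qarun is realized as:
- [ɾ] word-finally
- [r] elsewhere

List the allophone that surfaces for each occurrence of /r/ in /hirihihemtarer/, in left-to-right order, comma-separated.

Occurrence 1 (position 3): no conditioning environment matches → elsewhere allophone [r].
Occurrence 2 (position 12): no conditioning environment matches → elsewhere allophone [r].
Occurrence 3 (position 14): word-finally → [ɾ].

[r], [r], [ɾ]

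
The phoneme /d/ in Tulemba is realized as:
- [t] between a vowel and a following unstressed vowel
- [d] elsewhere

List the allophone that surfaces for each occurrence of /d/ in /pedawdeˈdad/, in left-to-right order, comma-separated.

Occurrence 1 (position 3): between a vowel and a following unstressed vowel → [t].
Occurrence 2 (position 6): no conditioning environment matches → elsewhere allophone [d].
Occurrence 3 (position 8): no conditioning environment matches → elsewhere allophone [d].
Occurrence 4 (position 10): no conditioning environment matches → elsewhere allophone [d].

[t], [d], [d], [d]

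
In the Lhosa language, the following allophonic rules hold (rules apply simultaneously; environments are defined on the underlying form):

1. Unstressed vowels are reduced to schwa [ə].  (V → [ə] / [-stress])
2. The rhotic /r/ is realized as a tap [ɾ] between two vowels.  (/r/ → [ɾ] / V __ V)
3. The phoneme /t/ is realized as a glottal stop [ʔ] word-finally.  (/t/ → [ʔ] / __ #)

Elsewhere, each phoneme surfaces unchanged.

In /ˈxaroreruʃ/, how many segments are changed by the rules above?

6

Segments that undergo a rule: /r/ → [ɾ] (rule 2); /o/ → [ə] (rule 1); /r/ → [ɾ] (rule 2); /e/ → [ə] (rule 1); /r/ → [ɾ] (rule 2); /u/ → [ə] (rule 1).
All other segments surface unchanged.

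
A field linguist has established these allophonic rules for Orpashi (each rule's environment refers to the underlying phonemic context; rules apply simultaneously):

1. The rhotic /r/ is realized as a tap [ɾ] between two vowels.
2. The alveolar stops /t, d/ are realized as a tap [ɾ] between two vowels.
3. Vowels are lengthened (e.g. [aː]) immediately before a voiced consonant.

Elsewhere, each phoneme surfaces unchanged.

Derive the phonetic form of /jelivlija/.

/j/ (word-initial) is unaffected → [j].
/e/ (between /j/ and /l/): before a voiced consonant, so rule 3 applies → [eː].
/l/ — not in any rule's target class → [l].
Rule 3 applies to /i/ (between /l/ and /v/: before a voiced consonant) → [iː].
/v/ (between /i/ and /l/): no rule targets it → [v].
/l/ — not in any rule's target class → [l].
Rule 3 applies to /i/ (between /l/ and /j/: before a voiced consonant) → [iː].
/j/ (between /i/ and /a/): no rule targets it → [j].
/a/ — word-final; rule 3 does not apply here → [a].

[jeːliːvliːja]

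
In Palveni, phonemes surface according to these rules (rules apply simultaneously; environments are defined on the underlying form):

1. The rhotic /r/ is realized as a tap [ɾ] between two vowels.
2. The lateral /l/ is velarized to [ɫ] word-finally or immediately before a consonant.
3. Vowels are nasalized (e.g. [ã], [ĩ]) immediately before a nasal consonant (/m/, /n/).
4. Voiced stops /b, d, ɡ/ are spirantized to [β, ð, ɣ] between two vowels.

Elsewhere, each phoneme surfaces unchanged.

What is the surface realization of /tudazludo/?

[tuðazluðo]

/u/ — between /t/ and /d/; rule 3 does not apply here → [u].
/d/ (between /u/ and /a/): between two vowels, so rule 4 applies → [ð].
/a/ (between /d/ and /z/): rule 3 targets it, but not before a nasal consonant → unchanged [a].
/l/ — between /z/ and /u/; rule 2 does not apply here → [l].
/u/ (between /l/ and /d/) fails the environment for rule 3, so it stays [u].
/d/ meets the environment for rule 4 (between two vowels) → [ð].
/o/ (word-final): rule 3 targets it, but not before a nasal consonant → unchanged [o].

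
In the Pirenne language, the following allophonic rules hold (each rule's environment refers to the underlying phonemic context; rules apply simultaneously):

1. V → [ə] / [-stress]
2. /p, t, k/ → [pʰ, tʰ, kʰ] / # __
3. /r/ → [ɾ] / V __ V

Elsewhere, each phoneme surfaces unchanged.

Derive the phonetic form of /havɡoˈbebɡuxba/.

/h/ (word-initial): no rule targets it → [h].
/a/ (between /h/ and /v/) occurs in an unstressed syllable → [ə] by rule 1.
/v/ stays [v].
/ɡ/ — not in any rule's target class → [ɡ].
/o/ (between /ɡ/ and /b/): in an unstressed syllable, so rule 1 applies → [ə].
/b/ — not in any rule's target class → [b].
/e/ (between /b/ and /b/) fails the environment for rule 1, so it stays [e].
/b/ (between /e/ and /ɡ/): no rule targets it → [b].
/ɡ/ stays [ɡ].
/u/ (between /ɡ/ and /x/): in an unstressed syllable, so rule 1 applies → [ə].
/x/ stays [x].
/b/ — not in any rule's target class → [b].
Rule 1 applies to /a/ (word-final: in an unstressed syllable) → [ə].

[həvɡəˈbebɡəxbə]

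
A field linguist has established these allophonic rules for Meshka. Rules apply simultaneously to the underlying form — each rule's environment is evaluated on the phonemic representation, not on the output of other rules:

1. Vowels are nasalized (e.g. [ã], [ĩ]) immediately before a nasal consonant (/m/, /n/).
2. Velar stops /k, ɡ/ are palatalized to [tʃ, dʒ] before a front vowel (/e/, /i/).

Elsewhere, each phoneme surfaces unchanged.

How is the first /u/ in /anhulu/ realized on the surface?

[u]

/u/ (between /h/ and /l/): rule 1 targets it, but not before a nasal consonant → unchanged [u].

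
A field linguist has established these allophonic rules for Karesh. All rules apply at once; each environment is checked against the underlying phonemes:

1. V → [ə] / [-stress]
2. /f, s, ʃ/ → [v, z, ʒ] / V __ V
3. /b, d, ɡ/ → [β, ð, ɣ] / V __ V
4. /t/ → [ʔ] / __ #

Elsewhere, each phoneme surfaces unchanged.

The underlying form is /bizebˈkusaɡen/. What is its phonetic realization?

[bəzəbˈkuzəɣən]

/b/ (word-initial) is in the target of rule 3 but the environment (between two vowels) is not met → [b].
Rule 1 applies to /i/ (between /b/ and /z/: in an unstressed syllable) → [ə].
/z/ (between /i/ and /e/): no rule targets it → [z].
Rule 1 applies to /e/ (between /z/ and /b/: in an unstressed syllable) → [ə].
/b/ (between /e/ and /k/) fails the environment for rule 3, so it stays [b].
/k/ stays [k].
/u/ — between /k/ and /s/; rule 1 does not apply here → [u].
Rule 2 applies to /s/ (between /u/ and /a/: between two vowels) → [z].
/a/ (between /s/ and /ɡ/): in an unstressed syllable, so rule 1 applies → [ə].
/ɡ/ — between /a/ and /e/, between two vowels — surfaces as [ɣ] (rule 3).
/e/ — between /ɡ/ and /n/, in an unstressed syllable — surfaces as [ə] (rule 1).
/n/ — not in any rule's target class → [n].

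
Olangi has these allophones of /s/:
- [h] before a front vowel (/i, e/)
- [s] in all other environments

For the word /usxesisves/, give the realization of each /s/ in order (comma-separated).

Occurrence 1 (position 2): no conditioning environment matches → elsewhere allophone [s].
Occurrence 2 (position 5): before a front vowel (/i, e/) → [h].
Occurrence 3 (position 7): no conditioning environment matches → elsewhere allophone [s].
Occurrence 4 (position 10): no conditioning environment matches → elsewhere allophone [s].

[s], [h], [s], [s]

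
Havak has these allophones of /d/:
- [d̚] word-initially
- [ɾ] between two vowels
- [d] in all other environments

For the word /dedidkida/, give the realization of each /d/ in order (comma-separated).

[d̚], [ɾ], [d], [ɾ]

Occurrence 1 (position 1): word-initially → [d̚].
Occurrence 2 (position 3): between two vowels → [ɾ].
Occurrence 3 (position 5): no conditioning environment matches → elsewhere allophone [d].
Occurrence 4 (position 8): between two vowels → [ɾ].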